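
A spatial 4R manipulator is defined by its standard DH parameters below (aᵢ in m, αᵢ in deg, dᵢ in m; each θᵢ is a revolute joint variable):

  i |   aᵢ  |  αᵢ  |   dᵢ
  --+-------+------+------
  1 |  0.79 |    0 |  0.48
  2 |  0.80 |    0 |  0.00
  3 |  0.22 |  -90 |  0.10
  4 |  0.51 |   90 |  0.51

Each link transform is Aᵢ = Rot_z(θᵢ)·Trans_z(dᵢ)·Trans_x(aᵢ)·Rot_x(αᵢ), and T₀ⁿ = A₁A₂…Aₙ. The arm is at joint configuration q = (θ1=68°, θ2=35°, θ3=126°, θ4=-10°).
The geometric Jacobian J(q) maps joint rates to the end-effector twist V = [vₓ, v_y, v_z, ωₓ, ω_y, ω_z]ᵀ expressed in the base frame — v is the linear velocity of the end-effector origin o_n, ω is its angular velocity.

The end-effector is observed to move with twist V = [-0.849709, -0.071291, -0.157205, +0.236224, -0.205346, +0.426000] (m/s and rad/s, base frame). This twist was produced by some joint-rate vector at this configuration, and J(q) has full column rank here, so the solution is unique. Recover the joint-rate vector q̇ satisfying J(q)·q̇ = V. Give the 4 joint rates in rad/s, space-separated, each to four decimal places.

o_n = [0.0270, 0.6323, 0.6686]
J₁: ẑ×o_n = [-0.6323, 0.0270, 0.0000], ω = ẑ
J2: z=[0.0000, 0.0000, 1.0000] o=[0.2959, 0.7325, 0.4800] → [0.1002, -0.2689, 0.0000, 0.0000, 0.0000, 1.0000]
J3: z=[0.0000, 0.0000, 1.0000] o=[0.1160, 1.5120, 0.4800] → [0.8797, -0.0889, 0.0000, 0.0000, 0.0000, 1.0000]
J4: z=[0.7547, -0.6561, 0.0000] o=[-0.0284, 1.3459, 0.5800] → [-0.0581, -0.0668, -0.5023, 0.7547, -0.6561, 0.0000]
q̇ = J⁺·V = [0.5720, 0.4380, -0.5840, 0.3130]

0.5720 0.4380 -0.5840 0.3130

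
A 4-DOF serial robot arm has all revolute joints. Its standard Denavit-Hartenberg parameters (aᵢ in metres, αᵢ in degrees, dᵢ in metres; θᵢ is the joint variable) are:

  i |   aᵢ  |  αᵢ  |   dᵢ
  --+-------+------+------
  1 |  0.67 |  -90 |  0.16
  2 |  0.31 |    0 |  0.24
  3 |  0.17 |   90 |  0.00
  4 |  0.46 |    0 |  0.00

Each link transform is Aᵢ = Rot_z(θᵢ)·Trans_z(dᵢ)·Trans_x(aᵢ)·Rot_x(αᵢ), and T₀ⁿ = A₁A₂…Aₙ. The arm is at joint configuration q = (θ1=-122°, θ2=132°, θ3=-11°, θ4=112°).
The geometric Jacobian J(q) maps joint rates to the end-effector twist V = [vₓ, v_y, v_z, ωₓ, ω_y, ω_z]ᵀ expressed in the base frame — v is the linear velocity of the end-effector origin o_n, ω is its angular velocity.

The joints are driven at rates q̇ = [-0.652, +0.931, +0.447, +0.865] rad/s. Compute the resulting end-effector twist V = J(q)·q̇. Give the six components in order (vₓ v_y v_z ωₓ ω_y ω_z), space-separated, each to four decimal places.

o_n = [0.3195, -0.7465, -0.0684]
J₁: ẑ×o_n = [0.7465, 0.3195, -0.0000], ω = ẑ
J2: z=[0.8480, -0.5299, 0.0000] o=[-0.3550, -0.5682, 0.1600] → [0.1210, 0.1937, 0.2062, 0.8480, -0.5299, 0.0000]
J3: z=[0.8480, -0.5299, 0.0000] o=[-0.0416, -0.5195, -0.0704] → [-0.0011, -0.0017, -0.0012, 0.8480, -0.5299, 0.0000]
J4: z=[-0.4542, -0.7269, -0.5150] o=[0.0048, -0.4452, -0.2161] → [-0.2625, -0.0950, 0.3656, -0.4542, -0.7269, -0.5150]
V = J·q̇ = [-0.6016, -0.1109, 0.5077, 0.7757, -1.3590, -1.0975]

-0.6016 -0.1109 0.5077 0.7757 -1.3590 -1.0975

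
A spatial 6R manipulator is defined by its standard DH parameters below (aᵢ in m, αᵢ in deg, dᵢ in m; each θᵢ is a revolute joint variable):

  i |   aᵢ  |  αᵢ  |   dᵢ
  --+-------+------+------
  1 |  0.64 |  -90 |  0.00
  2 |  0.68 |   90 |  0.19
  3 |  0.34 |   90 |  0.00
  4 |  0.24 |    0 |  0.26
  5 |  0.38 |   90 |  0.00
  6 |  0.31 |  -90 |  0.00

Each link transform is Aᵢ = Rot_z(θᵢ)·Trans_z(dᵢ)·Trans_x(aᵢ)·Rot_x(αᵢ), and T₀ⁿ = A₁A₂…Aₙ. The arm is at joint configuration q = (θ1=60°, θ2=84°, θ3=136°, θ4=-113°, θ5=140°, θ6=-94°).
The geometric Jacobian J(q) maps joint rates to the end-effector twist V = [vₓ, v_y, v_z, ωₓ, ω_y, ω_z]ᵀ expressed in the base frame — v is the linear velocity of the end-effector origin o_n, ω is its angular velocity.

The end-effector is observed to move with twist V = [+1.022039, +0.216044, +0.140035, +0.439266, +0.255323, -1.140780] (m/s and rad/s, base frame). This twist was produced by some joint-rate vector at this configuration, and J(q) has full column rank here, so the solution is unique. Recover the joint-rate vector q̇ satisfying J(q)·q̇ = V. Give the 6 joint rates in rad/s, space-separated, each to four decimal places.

-0.9880 -0.4480 0.4090 0.2420 0.0360 -0.0150

o_n = [-0.1706, 0.7995, -0.2438]
J₁: ẑ×o_n = [-0.7995, -0.1706, 0.0000], ω = ẑ
J2: z=[-0.8660, 0.5000, 0.0000] o=[0.3200, 0.5543, 0.0000] → [-0.1219, -0.2111, 0.0329, -0.8660, 0.5000, 0.0000]
J3: z=[0.4973, 0.8613, 0.1045] o=[0.1910, 0.7108, -0.6763] → [0.3633, -0.2529, 0.3555, 0.4973, 0.8613, 0.1045]
J4: z=[-0.5867, 0.4226, -0.6909] o=[-0.0263, 0.8068, -0.4330] → [0.0749, 0.2107, 0.0652, -0.5867, 0.4226, -0.6909]
J5: z=[-0.5867, 0.4226, -0.6909] o=[-0.2288, 0.6999, -0.7028] → [0.2628, 0.2291, -0.0830, -0.5867, 0.4226, -0.6909]
J6: z=[-0.7332, -0.6393, 0.2316] o=[-0.3594, 0.9440, -0.4426] → [-0.0936, 0.1895, 0.2267, -0.7332, -0.6393, 0.2316]
q̇ = J⁺·V = [-0.9880, -0.4480, 0.4090, 0.2420, 0.0360, -0.0150]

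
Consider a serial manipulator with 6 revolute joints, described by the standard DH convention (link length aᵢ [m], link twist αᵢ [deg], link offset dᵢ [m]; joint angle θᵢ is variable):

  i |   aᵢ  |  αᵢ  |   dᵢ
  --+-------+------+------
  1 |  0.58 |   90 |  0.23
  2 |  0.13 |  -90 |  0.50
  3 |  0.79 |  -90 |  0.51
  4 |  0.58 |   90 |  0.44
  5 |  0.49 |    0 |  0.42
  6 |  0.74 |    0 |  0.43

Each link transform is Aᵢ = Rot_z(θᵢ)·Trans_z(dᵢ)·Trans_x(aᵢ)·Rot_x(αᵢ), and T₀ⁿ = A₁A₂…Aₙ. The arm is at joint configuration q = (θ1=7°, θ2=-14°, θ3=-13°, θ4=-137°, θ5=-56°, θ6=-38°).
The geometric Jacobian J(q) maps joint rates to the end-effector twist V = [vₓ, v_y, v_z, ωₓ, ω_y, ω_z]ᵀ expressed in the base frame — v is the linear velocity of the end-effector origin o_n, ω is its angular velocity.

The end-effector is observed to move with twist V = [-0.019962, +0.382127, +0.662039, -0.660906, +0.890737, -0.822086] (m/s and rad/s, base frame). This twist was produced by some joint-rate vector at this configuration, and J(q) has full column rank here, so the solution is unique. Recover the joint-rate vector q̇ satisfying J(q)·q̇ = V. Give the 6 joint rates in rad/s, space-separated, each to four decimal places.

0.1610 -0.7830 -0.7360 0.1110 -0.2680 0.7470

o_n = [0.4338, -1.0567, 0.7483]
J₁: ẑ×o_n = [1.0567, 0.4338, -0.0000], ω = ẑ
J2: z=[0.1219, -0.9925, 0.0000] o=[0.5757, 0.0707, 0.2300] → [-0.5144, -0.0632, -0.2782, 0.1219, -0.9925, 0.0000]
J3: z=[0.2401, 0.0295, 0.9703] o=[0.7618, -0.4102, 0.1986] → [0.6435, -0.4503, -0.1456, 0.2401, 0.0295, 0.9703]
J4: z=[0.0979, 0.9937, -0.0544] o=[1.6472, -0.4805, 0.5072] → [0.2082, 0.0424, 1.1494, 0.0979, 0.9937, -0.0544]
J5: z=[-0.8343, 0.0521, -0.5489] o=[1.3756, 0.0142, 0.9670] → [-0.5992, 0.3344, 0.9425, -0.8343, 0.0521, -0.5489]
J6: z=[-0.8343, 0.0521, -0.5489] o=[0.8368, -0.3404, 0.9872] → [-0.4056, 0.0219, 0.6186, -0.8343, 0.0521, -0.5489]
q̇ = J⁺·V = [0.1610, -0.7830, -0.7360, 0.1110, -0.2680, 0.7470]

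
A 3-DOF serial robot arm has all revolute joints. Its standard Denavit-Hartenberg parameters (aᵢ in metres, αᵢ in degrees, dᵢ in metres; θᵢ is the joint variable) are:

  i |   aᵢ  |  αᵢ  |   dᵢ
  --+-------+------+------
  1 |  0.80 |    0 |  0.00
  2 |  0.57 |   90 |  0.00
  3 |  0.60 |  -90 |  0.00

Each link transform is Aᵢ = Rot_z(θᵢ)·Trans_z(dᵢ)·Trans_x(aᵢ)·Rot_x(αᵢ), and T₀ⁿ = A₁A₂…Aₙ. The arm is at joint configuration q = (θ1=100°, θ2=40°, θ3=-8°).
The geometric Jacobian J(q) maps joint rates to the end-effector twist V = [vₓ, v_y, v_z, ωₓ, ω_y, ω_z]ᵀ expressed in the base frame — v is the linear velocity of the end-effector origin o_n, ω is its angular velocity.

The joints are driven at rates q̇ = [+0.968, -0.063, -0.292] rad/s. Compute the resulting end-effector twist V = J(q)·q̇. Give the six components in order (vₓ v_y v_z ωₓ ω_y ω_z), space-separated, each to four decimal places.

o_n = [-1.0307, 1.5362, -0.0835]
J₁: ẑ×o_n = [-1.5362, -1.0307, 0.0000], ω = ẑ
J2: z=[0.0000, 0.0000, 1.0000] o=[-0.1389, 0.7878, 0.0000] → [-0.7483, -0.8918, 0.0000, 0.0000, 0.0000, 1.0000]
J3: z=[0.6428, 0.7660, 0.0000] o=[-0.5756, 1.1542, 0.0000] → [-0.0640, 0.0537, 0.5942, 0.6428, 0.7660, 0.0000]
V = J·q̇ = [-1.4212, -0.9572, -0.1735, -0.1877, -0.2237, 0.9050]

-1.4212 -0.9572 -0.1735 -0.1877 -0.2237 0.9050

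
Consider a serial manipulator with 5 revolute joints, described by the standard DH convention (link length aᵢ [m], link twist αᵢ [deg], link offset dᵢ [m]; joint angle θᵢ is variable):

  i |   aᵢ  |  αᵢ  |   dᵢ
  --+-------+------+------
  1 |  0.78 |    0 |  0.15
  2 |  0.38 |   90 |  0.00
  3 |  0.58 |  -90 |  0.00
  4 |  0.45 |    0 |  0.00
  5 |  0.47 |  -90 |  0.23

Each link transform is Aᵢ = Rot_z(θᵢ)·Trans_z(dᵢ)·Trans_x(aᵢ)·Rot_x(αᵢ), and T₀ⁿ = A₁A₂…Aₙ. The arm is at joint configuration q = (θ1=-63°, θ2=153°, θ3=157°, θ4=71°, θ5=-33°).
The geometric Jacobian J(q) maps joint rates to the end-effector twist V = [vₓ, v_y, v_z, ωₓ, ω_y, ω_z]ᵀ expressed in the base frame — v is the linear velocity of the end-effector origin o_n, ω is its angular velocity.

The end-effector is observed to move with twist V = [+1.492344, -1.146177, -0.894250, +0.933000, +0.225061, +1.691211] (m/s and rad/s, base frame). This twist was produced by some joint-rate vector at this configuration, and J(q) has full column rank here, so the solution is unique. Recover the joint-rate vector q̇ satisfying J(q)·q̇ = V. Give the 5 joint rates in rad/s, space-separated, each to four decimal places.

o_n = [-0.3607, -1.4145, 0.3669]
J₁: ẑ×o_n = [1.4145, -0.3607, 0.0000], ω = ẑ
J2: z=[0.0000, 0.0000, 1.0000] o=[0.3541, -0.6950, 0.1500] → [0.7195, -0.7148, 0.0000, 0.0000, 0.0000, 1.0000]
J3: z=[1.0000, -0.0000, 0.0000] o=[0.3541, -0.3150, 0.1500] → [0.0000, -0.2169, -1.0995, 1.0000, -0.0000, 0.0000]
J4: z=[0.0000, -0.3907, -0.9205] o=[0.3541, -0.8489, 0.3766] → [-0.5169, 0.6580, -0.2793, 0.0000, -0.3907, -0.9205]
J5: z=[0.0000, -0.3907, -0.9205] o=[-0.0714, -0.9837, 0.4339] → [-0.3704, 0.2664, -0.1131, 0.0000, -0.3907, -0.9205]
q̇ = J⁺·V = [0.5540, 0.6070, 0.9330, -0.4000, -0.1760]

0.5540 0.6070 0.9330 -0.4000 -0.1760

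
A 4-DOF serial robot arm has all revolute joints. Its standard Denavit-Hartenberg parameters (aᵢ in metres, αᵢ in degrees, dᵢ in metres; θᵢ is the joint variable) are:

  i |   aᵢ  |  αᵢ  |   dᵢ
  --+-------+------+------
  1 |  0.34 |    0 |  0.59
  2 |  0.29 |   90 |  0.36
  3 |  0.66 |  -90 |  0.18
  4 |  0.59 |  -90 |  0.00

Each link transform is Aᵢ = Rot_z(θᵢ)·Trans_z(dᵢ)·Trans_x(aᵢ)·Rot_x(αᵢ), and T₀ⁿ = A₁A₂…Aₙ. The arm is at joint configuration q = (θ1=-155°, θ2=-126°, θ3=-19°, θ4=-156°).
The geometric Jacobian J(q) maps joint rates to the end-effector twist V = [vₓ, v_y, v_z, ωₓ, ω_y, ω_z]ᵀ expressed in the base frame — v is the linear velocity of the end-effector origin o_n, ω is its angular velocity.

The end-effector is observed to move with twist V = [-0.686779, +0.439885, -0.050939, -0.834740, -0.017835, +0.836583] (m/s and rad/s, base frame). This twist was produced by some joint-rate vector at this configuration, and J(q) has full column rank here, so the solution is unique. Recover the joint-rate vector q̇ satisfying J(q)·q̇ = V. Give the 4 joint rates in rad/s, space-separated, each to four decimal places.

o_n = [0.1813, 0.1732, 0.9106]
J₁: ẑ×o_n = [-0.1732, 0.1813, 0.0000], ω = ẑ
J2: z=[0.0000, 0.0000, 1.0000] o=[-0.3081, -0.1437, 0.5900] → [-0.3169, 0.4894, 0.0000, 0.0000, 0.0000, 1.0000]
J3: z=[0.9816, -0.1908, 0.0000] o=[-0.2528, 0.1410, 0.9500] → [0.0075, 0.0387, 0.1144, 0.9816, -0.1908, 0.0000]
J4: z=[0.0621, 0.3196, 0.9455] o=[0.0430, 0.7192, 0.7351] → [0.5724, 0.1199, -0.0781, 0.0621, 0.3196, 0.9455]
q̇ = J⁺·V = [0.4030, 0.9470, -0.8160, -0.5430]

0.4030 0.9470 -0.8160 -0.5430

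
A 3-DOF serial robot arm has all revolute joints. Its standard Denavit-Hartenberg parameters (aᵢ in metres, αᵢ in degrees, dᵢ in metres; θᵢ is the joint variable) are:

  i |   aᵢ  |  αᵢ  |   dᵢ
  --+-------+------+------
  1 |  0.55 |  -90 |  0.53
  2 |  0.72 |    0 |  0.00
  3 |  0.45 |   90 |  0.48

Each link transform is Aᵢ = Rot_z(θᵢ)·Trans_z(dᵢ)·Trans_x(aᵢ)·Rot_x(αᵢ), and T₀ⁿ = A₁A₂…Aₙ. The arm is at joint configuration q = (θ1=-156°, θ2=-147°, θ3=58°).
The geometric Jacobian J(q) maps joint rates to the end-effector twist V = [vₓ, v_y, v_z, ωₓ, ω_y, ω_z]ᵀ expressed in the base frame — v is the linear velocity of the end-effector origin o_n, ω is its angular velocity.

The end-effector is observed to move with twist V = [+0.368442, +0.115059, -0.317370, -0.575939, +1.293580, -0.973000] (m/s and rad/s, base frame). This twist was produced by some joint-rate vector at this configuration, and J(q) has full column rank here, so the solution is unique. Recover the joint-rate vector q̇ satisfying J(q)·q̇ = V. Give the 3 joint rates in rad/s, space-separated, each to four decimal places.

o_n = [0.2372, -0.4198, 1.3721]
J₁: ẑ×o_n = [0.4198, 0.2372, -0.0000], ω = ẑ
J2: z=[0.4067, -0.9135, 0.0000] o=[-0.5025, -0.2237, 0.5300] → [-0.7693, -0.3425, 0.5960, 0.4067, -0.9135, 0.0000]
J3: z=[0.4067, -0.9135, 0.0000] o=[0.0492, 0.0219, 0.9221] → [-0.4110, -0.1830, -0.0079, 0.4067, -0.9135, 0.0000]
q̇ = J⁺·V = [-0.9730, -0.5440, -0.8720]

-0.9730 -0.5440 -0.8720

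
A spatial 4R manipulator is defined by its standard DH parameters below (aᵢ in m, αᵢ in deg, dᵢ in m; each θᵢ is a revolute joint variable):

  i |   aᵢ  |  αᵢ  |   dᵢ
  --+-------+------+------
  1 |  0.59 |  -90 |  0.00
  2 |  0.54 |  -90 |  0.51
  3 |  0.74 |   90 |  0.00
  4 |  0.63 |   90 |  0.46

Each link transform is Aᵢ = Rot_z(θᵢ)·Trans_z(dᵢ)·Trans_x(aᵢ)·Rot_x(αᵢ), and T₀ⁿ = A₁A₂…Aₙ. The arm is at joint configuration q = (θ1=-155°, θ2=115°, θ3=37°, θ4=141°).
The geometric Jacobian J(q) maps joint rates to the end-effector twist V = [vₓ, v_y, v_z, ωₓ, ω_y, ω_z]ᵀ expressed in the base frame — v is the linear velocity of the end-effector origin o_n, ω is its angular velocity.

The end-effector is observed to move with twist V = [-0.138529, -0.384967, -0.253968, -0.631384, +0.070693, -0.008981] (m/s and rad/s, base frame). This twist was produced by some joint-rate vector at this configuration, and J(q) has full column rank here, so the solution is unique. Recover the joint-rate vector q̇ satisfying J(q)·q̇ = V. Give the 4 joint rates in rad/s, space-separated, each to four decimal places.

o_n = [0.4875, -0.5745, -0.7540]
J₁: ẑ×o_n = [0.5745, 0.4875, -0.0000], ω = ẑ
J2: z=[0.4226, -0.9063, 0.0000] o=[-0.5347, -0.2493, 0.0000] → [0.6833, 0.3186, 0.7890, 0.4226, -0.9063, 0.0000]
J3: z=[0.8214, 0.3830, 0.4226] o=[-0.1124, -0.6151, -0.4894] → [-0.1185, 0.4708, -0.1964, 0.8214, 0.3830, 0.4226]
J4: z=[0.5680, -0.6163, -0.5454] o=[-0.0742, -0.1059, -1.0250] → [-0.4226, -0.4603, 0.0801, 0.5680, -0.6163, -0.5454]
q̇ = J⁺·V = [0.3920, -0.5090, -0.6610, 0.2230]

0.3920 -0.5090 -0.6610 0.2230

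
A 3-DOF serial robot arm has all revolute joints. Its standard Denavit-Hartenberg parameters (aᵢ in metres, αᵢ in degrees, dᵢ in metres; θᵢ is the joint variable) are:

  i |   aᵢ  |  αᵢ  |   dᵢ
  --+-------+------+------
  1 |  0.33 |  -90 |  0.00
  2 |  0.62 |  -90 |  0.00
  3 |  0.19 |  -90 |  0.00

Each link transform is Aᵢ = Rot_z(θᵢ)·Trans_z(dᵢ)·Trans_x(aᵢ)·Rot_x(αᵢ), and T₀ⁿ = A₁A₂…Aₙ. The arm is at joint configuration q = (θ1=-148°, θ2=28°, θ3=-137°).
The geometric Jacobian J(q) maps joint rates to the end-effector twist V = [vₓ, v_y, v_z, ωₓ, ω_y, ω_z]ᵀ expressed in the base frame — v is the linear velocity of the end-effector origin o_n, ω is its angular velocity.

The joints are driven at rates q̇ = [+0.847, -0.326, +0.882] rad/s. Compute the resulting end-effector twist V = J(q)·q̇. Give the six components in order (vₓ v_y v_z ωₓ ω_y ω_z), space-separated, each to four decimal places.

o_n = [-0.5714, -0.5098, -0.2258]
J₁: ẑ×o_n = [0.5098, -0.5714, 0.0000], ω = ẑ
J2: z=[0.5299, -0.8480, 0.0000] o=[-0.2799, -0.1749, 0.0000] → [0.1915, 0.1197, -0.4247, 0.5299, -0.8480, 0.0000]
J3: z=[0.3981, 0.2488, -0.8829] o=[-0.7441, -0.4650, -0.2911] → [-0.0234, -0.1785, -0.0608, 0.3981, 0.2488, -0.8829]
V = J·q̇ = [0.3488, -0.6804, 0.0848, 0.1784, 0.4959, 0.0682]

0.3488 -0.6804 0.0848 0.1784 0.4959 0.0682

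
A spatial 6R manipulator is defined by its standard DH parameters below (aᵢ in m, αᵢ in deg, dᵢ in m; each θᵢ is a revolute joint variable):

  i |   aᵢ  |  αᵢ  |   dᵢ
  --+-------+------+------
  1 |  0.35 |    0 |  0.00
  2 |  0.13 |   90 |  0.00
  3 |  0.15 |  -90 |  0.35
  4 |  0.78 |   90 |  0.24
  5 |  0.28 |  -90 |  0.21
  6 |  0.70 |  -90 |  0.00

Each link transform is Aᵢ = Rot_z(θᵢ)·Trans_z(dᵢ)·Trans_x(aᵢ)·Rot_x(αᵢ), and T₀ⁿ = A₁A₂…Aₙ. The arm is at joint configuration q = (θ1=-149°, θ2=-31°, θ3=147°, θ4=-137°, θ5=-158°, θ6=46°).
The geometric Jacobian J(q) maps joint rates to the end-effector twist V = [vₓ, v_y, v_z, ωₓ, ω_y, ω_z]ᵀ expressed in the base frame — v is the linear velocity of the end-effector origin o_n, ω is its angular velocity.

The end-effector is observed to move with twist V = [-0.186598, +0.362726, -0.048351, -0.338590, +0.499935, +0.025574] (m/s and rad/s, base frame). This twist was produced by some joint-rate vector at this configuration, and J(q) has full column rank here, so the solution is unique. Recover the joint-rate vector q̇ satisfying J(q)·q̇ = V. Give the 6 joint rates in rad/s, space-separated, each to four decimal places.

o_n = [-0.2046, 0.4318, 0.2025]
J₁: ẑ×o_n = [-0.4318, -0.2046, 0.0000], ω = ẑ
J2: z=[0.0000, 0.0000, 1.0000] o=[-0.3000, -0.1803, 0.0000] → [-0.6121, 0.0954, 0.0000, 0.0000, 0.0000, 1.0000]
J3: z=[-0.0000, 1.0000, 0.0000] o=[-0.4300, -0.1803, 0.0000] → [0.2025, 0.0000, -0.2254, -0.0000, 1.0000, 0.0000]
J4: z=[0.5446, 0.0000, -0.8387] o=[-0.3042, 0.1697, 0.0817] → [0.2198, -0.1493, 0.1428, 0.5446, 0.0000, -0.8387]
J5: z=[-0.5720, -0.7314, -0.3714] o=[-0.6519, 0.7017, -0.4303] → [-0.5630, 0.1958, 0.4815, -0.5720, -0.7314, -0.3714]
J6: z=[-0.7348, 0.2555, 0.6284] o=[-0.6699, 0.3711, -0.3169] → [0.0945, 0.6740, -0.1635, -0.7348, 0.2555, 0.6284]
q̇ = J⁺·V = [-0.8300, 0.7540, 0.7270, -0.2390, 0.3220, 0.0330]

-0.8300 0.7540 0.7270 -0.2390 0.3220 0.0330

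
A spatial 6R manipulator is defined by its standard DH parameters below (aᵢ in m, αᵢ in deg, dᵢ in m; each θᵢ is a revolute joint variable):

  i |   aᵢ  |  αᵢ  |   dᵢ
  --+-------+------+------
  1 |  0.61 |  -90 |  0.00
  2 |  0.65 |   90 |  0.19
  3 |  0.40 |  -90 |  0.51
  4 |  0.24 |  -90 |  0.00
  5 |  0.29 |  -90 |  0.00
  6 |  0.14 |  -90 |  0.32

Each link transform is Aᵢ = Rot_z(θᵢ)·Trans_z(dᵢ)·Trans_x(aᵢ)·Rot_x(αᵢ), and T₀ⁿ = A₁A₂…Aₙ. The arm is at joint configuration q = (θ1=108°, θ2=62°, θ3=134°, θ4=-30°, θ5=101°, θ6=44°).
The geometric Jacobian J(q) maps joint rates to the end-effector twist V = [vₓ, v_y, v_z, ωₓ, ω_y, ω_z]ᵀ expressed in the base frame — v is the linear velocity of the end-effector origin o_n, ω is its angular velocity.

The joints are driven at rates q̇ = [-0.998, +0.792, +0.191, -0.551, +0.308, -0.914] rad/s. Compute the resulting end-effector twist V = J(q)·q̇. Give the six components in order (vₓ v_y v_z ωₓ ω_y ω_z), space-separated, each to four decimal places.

1.3799 0.4735 -0.6961 -1.9530 -0.3501 -0.7127

o_n = [-0.9819, 1.1640, -0.3981]
J₁: ẑ×o_n = [-1.1640, -0.9819, 0.0000], ω = ẑ
J2: z=[-0.9511, -0.3090, 0.0000] o=[-0.1885, 0.5801, 0.0000] → [0.1230, -0.3786, -0.8005, -0.9511, -0.3090, 0.0000]
J3: z=[-0.2728, 0.8397, 0.4695] o=[-0.4635, 0.8117, -0.5739] → [-0.0178, -0.1954, 0.3392, -0.2728, 0.8397, 0.4695]
J4: z=[0.7650, -0.1065, 0.6351] o=[-0.8360, 1.0269, -0.0891] → [-0.0542, 0.1437, 0.0893, 0.7650, -0.1065, 0.6351]
J5: z=[-0.0554, -0.9935, -0.0999] o=[-0.9900, 1.0170, 0.0947] → [0.5042, -0.0281, -0.0001, -0.0554, -0.9935, -0.0999]
J6: z=[0.7758, 0.0202, -0.6306] o=[-1.1723, 1.0496, -0.1285] → [0.0667, 0.0891, 0.0849, 0.7758, 0.0202, -0.6306]
V = J·q̇ = [1.3799, 0.4735, -0.6961, -1.9530, -0.3501, -0.7127]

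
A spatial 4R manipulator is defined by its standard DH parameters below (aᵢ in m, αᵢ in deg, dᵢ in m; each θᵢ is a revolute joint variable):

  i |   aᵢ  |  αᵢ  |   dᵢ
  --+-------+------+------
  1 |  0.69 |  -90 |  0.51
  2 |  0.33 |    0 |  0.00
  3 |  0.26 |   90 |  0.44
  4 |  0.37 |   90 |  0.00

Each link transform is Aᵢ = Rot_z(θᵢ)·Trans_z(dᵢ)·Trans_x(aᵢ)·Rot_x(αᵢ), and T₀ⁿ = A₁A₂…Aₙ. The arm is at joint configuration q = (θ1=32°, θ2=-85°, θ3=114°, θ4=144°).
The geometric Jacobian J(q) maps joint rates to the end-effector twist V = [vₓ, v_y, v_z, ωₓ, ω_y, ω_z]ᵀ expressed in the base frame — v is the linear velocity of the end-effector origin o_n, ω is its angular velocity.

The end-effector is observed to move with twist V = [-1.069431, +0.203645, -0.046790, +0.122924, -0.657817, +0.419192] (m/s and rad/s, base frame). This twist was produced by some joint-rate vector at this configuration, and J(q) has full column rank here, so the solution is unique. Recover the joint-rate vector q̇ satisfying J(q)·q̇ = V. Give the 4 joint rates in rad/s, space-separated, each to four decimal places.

o_n = [0.2320, 0.9202, 0.8578]
J₁: ẑ×o_n = [-0.9202, 0.2320, 0.0000], ω = ẑ
J2: z=[-0.5299, 0.8480, 0.0000] o=[0.5852, 0.3656, 0.5100] → [0.2950, 0.1843, 0.0056, -0.5299, 0.8480, 0.0000]
J3: z=[-0.5299, 0.8480, 0.0000] o=[0.6095, 0.3809, 0.8387] → [0.0162, 0.0101, 0.0344, -0.5299, 0.8480, 0.0000]
J4: z=[0.4111, 0.2569, 0.8746] o=[0.5692, 0.8745, 0.7127] → [-0.0027, -0.3546, 0.1054, 0.4111, 0.2569, 0.8746]
q̇ = J⁺·V = [0.8600, -0.9660, 0.3430, -0.5040]

0.8600 -0.9660 0.3430 -0.5040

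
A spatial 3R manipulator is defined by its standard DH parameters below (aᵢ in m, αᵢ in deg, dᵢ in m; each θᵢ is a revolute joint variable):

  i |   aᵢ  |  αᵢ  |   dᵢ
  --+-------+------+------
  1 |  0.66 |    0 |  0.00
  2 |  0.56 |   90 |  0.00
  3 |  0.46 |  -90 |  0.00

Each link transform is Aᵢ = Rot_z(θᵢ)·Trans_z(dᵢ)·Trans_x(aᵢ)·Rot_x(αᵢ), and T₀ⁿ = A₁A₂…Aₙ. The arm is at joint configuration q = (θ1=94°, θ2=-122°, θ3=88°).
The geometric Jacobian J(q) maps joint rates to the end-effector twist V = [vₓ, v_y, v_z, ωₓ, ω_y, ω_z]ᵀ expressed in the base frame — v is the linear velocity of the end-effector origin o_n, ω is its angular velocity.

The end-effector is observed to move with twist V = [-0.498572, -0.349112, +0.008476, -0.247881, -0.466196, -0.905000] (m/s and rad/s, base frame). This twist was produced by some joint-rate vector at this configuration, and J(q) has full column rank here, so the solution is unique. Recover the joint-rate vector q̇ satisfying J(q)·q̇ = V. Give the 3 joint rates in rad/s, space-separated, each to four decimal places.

0.0600 -0.9650 0.5280

o_n = [0.4626, 0.3880, 0.4597]
J₁: ẑ×o_n = [-0.3880, 0.4626, 0.0000], ω = ẑ
J2: z=[0.0000, 0.0000, 1.0000] o=[-0.0460, 0.6584, 0.0000] → [0.2704, 0.5086, -0.0000, 0.0000, 0.0000, 1.0000]
J3: z=[-0.4695, -0.8829, 0.0000] o=[0.4484, 0.3955, 0.0000] → [-0.4059, 0.2158, 0.0161, -0.4695, -0.8829, 0.0000]
q̇ = J⁺·V = [0.0600, -0.9650, 0.5280]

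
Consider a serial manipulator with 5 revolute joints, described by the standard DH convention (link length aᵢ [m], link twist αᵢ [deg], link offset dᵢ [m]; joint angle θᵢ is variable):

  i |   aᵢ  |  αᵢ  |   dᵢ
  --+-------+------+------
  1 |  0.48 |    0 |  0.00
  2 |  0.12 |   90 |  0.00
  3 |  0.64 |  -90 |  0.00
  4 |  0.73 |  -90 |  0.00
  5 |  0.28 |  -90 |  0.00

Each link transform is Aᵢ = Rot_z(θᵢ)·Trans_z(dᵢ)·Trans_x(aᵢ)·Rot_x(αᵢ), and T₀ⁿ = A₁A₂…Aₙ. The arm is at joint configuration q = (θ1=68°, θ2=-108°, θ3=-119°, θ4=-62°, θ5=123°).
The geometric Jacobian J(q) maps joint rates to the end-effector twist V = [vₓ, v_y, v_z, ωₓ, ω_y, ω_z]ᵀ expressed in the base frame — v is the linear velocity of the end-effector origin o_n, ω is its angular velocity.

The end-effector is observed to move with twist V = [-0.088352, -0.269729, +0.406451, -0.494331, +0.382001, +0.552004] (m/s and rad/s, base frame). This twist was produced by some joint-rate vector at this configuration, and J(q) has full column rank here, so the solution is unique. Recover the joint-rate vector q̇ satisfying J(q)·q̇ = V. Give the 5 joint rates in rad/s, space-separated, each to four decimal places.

0.0100 -0.0150 -0.0730 -0.8160 -0.2090

o_n = [-0.5517, 0.3933, -0.6830]
J₁: ẑ×o_n = [-0.3933, -0.5517, 0.0000], ω = ẑ
J2: z=[0.0000, 0.0000, 1.0000] o=[0.1798, 0.4450, 0.0000] → [0.0518, -0.7315, 0.0000, 0.0000, 0.0000, 1.0000]
J3: z=[-0.6428, -0.7660, 0.0000] o=[0.2717, 0.3679, 0.0000] → [0.5232, -0.4390, -0.6471, -0.6428, -0.7660, 0.0000]
J4: z=[0.6700, -0.5622, -0.4848] o=[0.0340, 0.5674, -0.5598] → [-0.0151, 0.3666, -0.4460, 0.6700, -0.5622, -0.4848]
J5: z=[-0.0261, 0.6348, -0.7722] o=[-0.5075, 0.1804, -0.8595] → [0.2764, 0.0387, 0.0225, -0.0261, 0.6348, -0.7722]
q̇ = J⁺·V = [0.0100, -0.0150, -0.0730, -0.8160, -0.2090]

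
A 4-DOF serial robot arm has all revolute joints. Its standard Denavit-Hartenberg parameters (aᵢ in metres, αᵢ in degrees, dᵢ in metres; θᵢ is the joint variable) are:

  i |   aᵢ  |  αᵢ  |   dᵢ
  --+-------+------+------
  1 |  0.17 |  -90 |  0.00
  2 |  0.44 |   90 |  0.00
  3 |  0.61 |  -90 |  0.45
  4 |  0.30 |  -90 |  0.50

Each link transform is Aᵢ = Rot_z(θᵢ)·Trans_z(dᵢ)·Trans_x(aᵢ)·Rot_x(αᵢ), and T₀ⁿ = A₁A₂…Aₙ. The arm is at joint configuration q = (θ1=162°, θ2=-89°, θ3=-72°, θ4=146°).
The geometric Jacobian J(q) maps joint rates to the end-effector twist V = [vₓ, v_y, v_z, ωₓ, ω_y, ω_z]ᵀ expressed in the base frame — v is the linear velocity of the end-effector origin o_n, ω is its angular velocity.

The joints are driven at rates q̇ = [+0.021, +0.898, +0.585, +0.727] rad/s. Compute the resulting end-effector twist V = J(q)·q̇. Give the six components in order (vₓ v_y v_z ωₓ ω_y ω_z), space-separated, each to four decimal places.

o_n = [0.1481, 0.1507, 1.0319]
J₁: ẑ×o_n = [-0.1507, 0.1481, 0.0000], ω = ẑ
J2: z=[-0.3090, -0.9511, 0.0000] o=[-0.1617, 0.0525, 0.0000] → [-0.9814, 0.3189, 0.2643, -0.3090, -0.9511, 0.0000]
J3: z=[0.9509, -0.3090, 0.0175] o=[-0.1690, 0.0549, 0.4399] → [-0.1846, -0.5574, 0.1891, 0.9509, -0.3090, 0.0175]
J4: z=[-0.1113, -0.2888, 0.9509] o=[0.4351, 0.4686, 0.6363] → [0.1881, -0.2289, -0.0475, -0.1113, -0.2888, 0.9509]
V = J·q̇ = [-0.8558, -0.2030, 0.3134, 0.1979, -1.2447, 0.7225]

-0.8558 -0.2030 0.3134 0.1979 -1.2447 0.7225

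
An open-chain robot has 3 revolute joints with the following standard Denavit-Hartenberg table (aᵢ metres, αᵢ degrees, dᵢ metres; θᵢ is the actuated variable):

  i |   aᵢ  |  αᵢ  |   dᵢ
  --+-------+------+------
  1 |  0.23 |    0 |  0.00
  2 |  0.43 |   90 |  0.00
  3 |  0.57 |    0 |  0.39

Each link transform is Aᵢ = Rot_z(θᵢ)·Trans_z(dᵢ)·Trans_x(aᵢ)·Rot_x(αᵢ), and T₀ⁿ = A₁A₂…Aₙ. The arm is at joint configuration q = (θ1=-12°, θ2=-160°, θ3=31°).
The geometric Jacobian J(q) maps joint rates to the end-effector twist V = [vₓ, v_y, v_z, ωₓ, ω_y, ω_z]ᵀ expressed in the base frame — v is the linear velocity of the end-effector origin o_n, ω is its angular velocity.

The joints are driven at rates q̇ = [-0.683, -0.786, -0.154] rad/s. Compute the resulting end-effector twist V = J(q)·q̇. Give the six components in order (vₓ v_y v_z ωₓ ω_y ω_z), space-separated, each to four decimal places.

o_n = [-0.7389, 0.2105, 0.2936]
J₁: ẑ×o_n = [-0.2105, -0.7389, 0.0000], ω = ẑ
J2: z=[0.0000, 0.0000, 1.0000] o=[0.2250, -0.0478, 0.0000] → [-0.2584, -0.9639, 0.0000, 0.0000, 0.0000, 1.0000]
J3: z=[-0.1392, 0.9903, 0.0000] o=[-0.2008, -0.1077, 0.0000] → [0.2907, 0.0409, 0.4886, -0.1392, 0.9903, 0.0000]
V = J·q̇ = [0.3021, 1.2561, -0.0752, 0.0214, -0.1525, -1.4690]

0.3021 1.2561 -0.0752 0.0214 -0.1525 -1.4690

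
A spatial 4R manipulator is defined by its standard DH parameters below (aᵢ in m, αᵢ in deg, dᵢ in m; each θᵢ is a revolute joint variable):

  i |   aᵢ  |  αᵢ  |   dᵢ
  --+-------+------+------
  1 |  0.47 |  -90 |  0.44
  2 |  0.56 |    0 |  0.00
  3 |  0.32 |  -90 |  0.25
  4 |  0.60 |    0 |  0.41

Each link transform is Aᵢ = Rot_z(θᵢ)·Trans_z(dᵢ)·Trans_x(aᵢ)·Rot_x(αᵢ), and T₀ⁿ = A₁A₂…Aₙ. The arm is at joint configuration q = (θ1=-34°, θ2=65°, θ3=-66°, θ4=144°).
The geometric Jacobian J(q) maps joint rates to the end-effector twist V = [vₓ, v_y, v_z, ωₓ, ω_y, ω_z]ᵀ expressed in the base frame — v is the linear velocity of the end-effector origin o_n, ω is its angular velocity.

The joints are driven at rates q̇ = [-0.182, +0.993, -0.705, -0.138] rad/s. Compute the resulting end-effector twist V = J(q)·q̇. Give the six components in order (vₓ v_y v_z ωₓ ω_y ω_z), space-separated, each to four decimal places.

o_n = [0.3973, -0.3918, -0.4804]
J₁: ẑ×o_n = [0.3918, 0.3973, -0.0000], ω = ẑ
J2: z=[0.5592, 0.8290, 0.0000] o=[0.3896, -0.2628, 0.4400] → [-0.7630, 0.5147, -0.0784, 0.5592, 0.8290, 0.0000]
J3: z=[0.5592, 0.8290, 0.0000] o=[0.5859, -0.3952, -0.0675] → [-0.3422, 0.2308, 0.1582, 0.5592, 0.8290, 0.0000]
J4: z=[0.0145, -0.0098, -0.9998] o=[0.9909, -0.3668, -0.0619] → [-0.0209, 0.5996, -0.0062, 0.0145, -0.0098, -0.9998]
V = J·q̇ = [-0.5848, 0.1933, -0.1886, 0.1591, 0.2401, -0.0440]

-0.5848 0.1933 -0.1886 0.1591 0.2401 -0.0440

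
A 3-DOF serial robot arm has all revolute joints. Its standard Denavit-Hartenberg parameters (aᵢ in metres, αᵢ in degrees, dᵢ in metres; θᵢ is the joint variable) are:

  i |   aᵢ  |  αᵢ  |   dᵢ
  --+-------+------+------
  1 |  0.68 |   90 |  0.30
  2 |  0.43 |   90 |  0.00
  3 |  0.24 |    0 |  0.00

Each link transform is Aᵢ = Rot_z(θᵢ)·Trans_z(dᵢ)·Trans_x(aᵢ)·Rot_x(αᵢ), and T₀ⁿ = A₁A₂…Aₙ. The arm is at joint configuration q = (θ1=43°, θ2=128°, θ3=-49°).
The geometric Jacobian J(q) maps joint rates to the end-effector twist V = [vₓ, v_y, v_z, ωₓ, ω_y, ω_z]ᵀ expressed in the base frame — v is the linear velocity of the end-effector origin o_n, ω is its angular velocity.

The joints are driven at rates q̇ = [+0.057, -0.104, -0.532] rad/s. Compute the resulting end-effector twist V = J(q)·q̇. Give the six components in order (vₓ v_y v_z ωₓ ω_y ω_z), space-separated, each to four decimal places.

0.0015 0.1408 -0.0383 -0.3775 -0.2098 -0.2705

o_n = [0.1093, 0.3496, 0.7629]
J₁: ẑ×o_n = [-0.3496, 0.1093, 0.0000], ω = ẑ
J2: z=[0.6820, -0.7314, 0.0000] o=[0.4973, 0.4638, 0.3000] → [-0.3386, -0.3157, -0.3617, 0.6820, -0.7314, 0.0000]
J3: z=[0.5763, 0.5374, 0.6157] o=[0.3037, 0.2832, 0.6388] → [0.0258, -0.1912, 0.1427, 0.5763, 0.5374, 0.6157]
V = J·q̇ = [0.0015, 0.1408, -0.0383, -0.3775, -0.2098, -0.2705]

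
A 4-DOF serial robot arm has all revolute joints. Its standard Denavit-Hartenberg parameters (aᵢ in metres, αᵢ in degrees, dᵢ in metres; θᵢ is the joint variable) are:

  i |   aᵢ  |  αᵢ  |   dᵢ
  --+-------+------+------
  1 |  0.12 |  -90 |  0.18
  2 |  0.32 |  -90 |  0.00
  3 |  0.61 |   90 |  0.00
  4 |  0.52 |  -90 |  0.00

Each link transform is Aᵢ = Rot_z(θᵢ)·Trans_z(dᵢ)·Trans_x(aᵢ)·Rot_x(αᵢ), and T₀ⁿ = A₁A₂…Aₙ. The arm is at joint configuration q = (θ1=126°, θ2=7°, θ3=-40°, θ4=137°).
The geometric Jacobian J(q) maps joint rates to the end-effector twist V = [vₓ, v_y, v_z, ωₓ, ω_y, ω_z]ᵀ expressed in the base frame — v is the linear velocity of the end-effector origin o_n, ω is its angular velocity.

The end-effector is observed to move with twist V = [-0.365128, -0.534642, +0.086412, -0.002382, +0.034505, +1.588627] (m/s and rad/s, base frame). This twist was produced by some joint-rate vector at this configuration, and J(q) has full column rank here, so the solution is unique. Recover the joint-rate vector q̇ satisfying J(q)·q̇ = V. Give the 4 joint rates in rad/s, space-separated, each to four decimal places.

o_n = [-0.4539, 0.3736, -0.2324]
J₁: ẑ×o_n = [-0.3736, -0.4539, 0.0000], ω = ẑ
J2: z=[-0.8090, -0.5878, 0.0000] o=[-0.0705, 0.0971, 0.1800] → [0.2424, -0.3337, -0.4490, -0.8090, -0.5878, 0.0000]
J3: z=[0.0716, -0.0986, -0.9925] o=[-0.2572, 0.3540, 0.1410] → [0.0562, 0.2220, -0.0180, 0.0716, -0.0986, -0.9925]
J4: z=[-0.2447, -0.9664, 0.0783] o=[-0.8471, 0.4988, 0.0841] → [0.3157, -0.0467, 0.4106, -0.2447, -0.9664, 0.0783]
q̇ = J⁺·V = [0.8910, -0.0850, -0.6960, 0.0870]

0.8910 -0.0850 -0.6960 0.0870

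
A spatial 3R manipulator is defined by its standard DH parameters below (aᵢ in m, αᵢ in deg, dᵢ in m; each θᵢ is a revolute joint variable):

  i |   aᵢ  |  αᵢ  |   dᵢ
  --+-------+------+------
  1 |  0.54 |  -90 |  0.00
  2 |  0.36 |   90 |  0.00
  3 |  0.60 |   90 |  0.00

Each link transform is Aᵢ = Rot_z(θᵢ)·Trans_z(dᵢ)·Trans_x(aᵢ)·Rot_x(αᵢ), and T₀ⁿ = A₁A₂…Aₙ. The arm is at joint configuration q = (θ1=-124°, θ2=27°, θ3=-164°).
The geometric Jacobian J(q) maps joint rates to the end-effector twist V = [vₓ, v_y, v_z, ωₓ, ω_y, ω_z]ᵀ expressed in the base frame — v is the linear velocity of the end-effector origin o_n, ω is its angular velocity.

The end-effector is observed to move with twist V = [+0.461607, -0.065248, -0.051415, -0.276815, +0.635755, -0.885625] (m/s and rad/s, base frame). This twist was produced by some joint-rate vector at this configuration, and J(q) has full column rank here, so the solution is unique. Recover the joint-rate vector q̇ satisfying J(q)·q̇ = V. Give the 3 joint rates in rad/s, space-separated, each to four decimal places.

o_n = [-0.3311, -0.1951, 0.0984]
J₁: ẑ×o_n = [0.1951, -0.3311, 0.0000], ω = ẑ
J2: z=[0.8290, -0.5592, 0.0000] o=[-0.3020, -0.4477, 0.0000] → [-0.0550, -0.0816, 0.1931, 0.8290, -0.5592, 0.0000]
J3: z=[-0.2539, -0.3764, 0.8910] o=[-0.4813, -0.7136, -0.1634] → [-0.5606, 0.2004, -0.0751, -0.2539, -0.3764, 0.8910]
q̇ = J⁺·V = [-0.1550, -0.5850, -0.8200]

-0.1550 -0.5850 -0.8200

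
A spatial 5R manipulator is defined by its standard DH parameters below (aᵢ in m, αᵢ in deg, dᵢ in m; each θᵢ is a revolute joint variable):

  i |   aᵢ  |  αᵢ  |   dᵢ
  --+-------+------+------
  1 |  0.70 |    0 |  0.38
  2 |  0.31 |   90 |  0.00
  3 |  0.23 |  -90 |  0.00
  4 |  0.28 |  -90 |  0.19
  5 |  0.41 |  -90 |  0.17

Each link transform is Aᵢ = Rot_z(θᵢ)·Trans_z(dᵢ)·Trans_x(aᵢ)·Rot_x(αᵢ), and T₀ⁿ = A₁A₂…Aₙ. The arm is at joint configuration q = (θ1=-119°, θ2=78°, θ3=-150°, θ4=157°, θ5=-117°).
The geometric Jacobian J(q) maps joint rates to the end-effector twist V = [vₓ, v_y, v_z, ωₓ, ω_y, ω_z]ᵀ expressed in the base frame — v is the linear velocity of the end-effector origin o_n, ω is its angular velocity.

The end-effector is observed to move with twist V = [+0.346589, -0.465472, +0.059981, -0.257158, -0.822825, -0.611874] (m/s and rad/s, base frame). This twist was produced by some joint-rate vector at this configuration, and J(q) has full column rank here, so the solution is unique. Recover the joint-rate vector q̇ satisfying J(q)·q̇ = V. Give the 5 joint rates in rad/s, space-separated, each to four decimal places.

0.4120 -0.7720 0.3810 0.3910 0.4440

o_n = [-0.0249, -1.0443, -0.1395]
J₁: ẑ×o_n = [1.0443, -0.0249, 0.0000], ω = ẑ
J2: z=[0.0000, 0.0000, 1.0000] o=[-0.3394, -0.6122, 0.3800] → [0.4321, 0.3145, -0.0000, 0.0000, 0.0000, 1.0000]
J3: z=[-0.6561, -0.7547, 0.0000] o=[-0.1054, -0.8156, 0.3800] → [0.3921, -0.3408, 0.2108, -0.6561, -0.7547, 0.0000]
J4: z=[0.3774, -0.3280, -0.8660] o=[-0.2557, -0.6849, 0.2650] → [-0.1786, -0.0473, -0.0599, 0.3774, -0.3280, -0.8660]
J5: z=[-0.3485, -0.9167, 0.1954] o=[0.0562, -0.8111, 0.2293] → [0.3837, -0.1444, 0.0069, -0.3485, -0.9167, 0.1954]
q̇ = J⁺·V = [0.4120, -0.7720, 0.3810, 0.3910, 0.4440]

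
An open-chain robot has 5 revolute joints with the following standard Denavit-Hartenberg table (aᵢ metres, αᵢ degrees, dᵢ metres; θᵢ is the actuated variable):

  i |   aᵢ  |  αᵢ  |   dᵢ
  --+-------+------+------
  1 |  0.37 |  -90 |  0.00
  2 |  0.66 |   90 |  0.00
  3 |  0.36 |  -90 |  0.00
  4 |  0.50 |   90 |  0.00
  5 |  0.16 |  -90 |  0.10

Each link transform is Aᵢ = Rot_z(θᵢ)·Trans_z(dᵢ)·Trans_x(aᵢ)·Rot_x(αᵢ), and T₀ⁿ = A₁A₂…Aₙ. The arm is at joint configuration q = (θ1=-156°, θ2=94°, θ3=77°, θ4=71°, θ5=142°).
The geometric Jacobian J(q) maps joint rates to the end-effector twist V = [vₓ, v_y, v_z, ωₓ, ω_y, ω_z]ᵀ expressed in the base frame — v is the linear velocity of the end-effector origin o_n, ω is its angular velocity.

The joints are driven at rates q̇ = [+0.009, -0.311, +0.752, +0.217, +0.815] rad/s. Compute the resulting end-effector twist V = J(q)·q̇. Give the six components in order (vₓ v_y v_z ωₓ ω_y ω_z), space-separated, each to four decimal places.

-0.2719 -0.0213 0.2428 -0.7308 -0.8603 -0.0240

o_n = [0.2361, -0.5338, -0.6696]
J₁: ẑ×o_n = [0.5338, 0.2361, -0.0000], ω = ẑ
J2: z=[0.4067, -0.9135, 0.0000] o=[-0.3380, -0.1505, 0.0000] → [0.6117, 0.2723, 0.3686, 0.4067, -0.9135, 0.0000]
J3: z=[-0.9113, -0.4057, -0.0698] o=[-0.2960, -0.1318, -0.6584] → [-0.0235, -0.0473, 0.5823, -0.9113, -0.4057, -0.0698]
J4: z=[0.0294, -0.2331, 0.9720] o=[-0.1481, -0.4499, -0.7392] → [0.0653, 0.3714, 0.0871, 0.0294, -0.2331, 0.9720]
J5: z=[0.0916, -0.9677, -0.2349] o=[0.3496, -0.4020, -0.7427] → [-0.1018, 0.0199, -0.1219, 0.0916, -0.9677, -0.2349]
V = J·q̇ = [-0.2719, -0.0213, 0.2428, -0.7308, -0.8603, -0.0240]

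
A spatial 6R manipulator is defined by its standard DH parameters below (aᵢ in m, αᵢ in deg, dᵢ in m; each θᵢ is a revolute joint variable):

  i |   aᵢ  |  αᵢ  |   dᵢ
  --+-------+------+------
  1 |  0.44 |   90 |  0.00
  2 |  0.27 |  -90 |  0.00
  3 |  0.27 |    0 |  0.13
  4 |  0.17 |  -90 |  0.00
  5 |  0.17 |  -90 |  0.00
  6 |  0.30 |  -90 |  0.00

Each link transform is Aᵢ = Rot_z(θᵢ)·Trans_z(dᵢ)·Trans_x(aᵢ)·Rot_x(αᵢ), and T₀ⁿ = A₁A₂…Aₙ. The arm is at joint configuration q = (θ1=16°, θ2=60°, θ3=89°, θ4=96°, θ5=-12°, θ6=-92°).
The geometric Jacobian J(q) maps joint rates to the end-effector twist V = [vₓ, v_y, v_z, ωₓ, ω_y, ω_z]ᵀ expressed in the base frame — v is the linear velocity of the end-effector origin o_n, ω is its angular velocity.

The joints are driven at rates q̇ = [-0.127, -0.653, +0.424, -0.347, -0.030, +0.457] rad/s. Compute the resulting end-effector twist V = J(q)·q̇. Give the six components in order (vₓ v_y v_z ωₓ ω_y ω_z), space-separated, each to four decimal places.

-0.0825 -0.1004 -0.0750 0.0753 0.7234 -0.3962

o_n = [0.2914, 0.0241, 0.0608]
J₁: ẑ×o_n = [-0.0241, 0.2914, 0.0000], ω = ẑ
J2: z=[0.2756, -0.9613, 0.0000] o=[0.4230, 0.1213, 0.0000] → [-0.0585, -0.0168, -0.1533, 0.2756, -0.9613, 0.0000]
J3: z=[-0.8325, -0.2387, 0.5000] o=[0.5527, 0.1585, 0.2338] → [0.1085, -0.2747, 0.0495, -0.8325, -0.2387, 0.5000]
J4: z=[-0.8325, -0.2387, 0.5000] o=[0.3724, 0.3876, 0.3029] → [0.2395, -0.2420, 0.2833, -0.8325, -0.2387, 0.5000]
J5: z=[0.3165, -0.9456, 0.0755] o=[0.2950, 0.3500, 0.1562] → [0.1148, 0.0299, -0.1066, 0.3165, -0.9456, 0.0755]
J6: z=[0.7197, 0.1875, -0.6684] o=[0.1900, 0.3048, 0.0305] → [-0.1820, -0.0896, -0.2211, 0.7197, 0.1875, -0.6684]
V = J·q̇ = [-0.0825, -0.1004, -0.0750, 0.0753, 0.7234, -0.3962]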